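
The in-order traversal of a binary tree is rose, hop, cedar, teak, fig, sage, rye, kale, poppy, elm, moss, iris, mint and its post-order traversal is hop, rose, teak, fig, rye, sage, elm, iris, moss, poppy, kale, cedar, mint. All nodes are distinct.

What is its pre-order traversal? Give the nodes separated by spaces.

The last element of post-order is the root; it splits in-order into left and right subtrees.
Root mint: left subtree has 12 nodes {rose, hop, cedar, teak, fig, sage, rye, kale, poppy, elm, moss, iris}, right has 0 { }.
  Root cedar: left subtree has 2 nodes {rose, hop}, right has 9 {teak, fig, sage, rye, kale, poppy, elm, moss, iris}.
    Root rose: left subtree has 0 nodes { }, right has 1 {hop}.
    Root kale: left subtree has 4 nodes {teak, fig, sage, rye}, right has 4 {poppy, elm, moss, iris}.
      Root sage: left subtree has 2 nodes {teak, fig}, right has 1 {rye}.
        Root fig: left subtree has 1 node {teak}, right has 0 { }.
      Root poppy: left subtree has 0 nodes { }, right has 3 {elm, moss, iris}.
        Root moss: left subtree has 1 node {elm}, right has 1 {iris}.

mint cedar rose hop kale sage fig teak rye poppy moss elm iris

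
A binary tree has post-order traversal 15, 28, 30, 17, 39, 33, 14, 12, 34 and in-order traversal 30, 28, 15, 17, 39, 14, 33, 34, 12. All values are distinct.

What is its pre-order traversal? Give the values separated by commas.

34, 14, 39, 17, 30, 28, 15, 33, 12

The last element of post-order is the root; it splits in-order into left and right subtrees.
Root 34: left subtree has 7 nodes {30, 28, 15, 17, 39, 14, 33}, right has 1 {12}.
  Root 14: left subtree has 5 nodes {30, 28, 15, 17, 39}, right has 1 {33}.
    Root 39: left subtree has 4 nodes {30, 28, 15, 17}, right has 0 { }.
      Root 17: left subtree has 3 nodes {30, 28, 15}, right has 0 { }.
        Root 30: left subtree has 0 nodes { }, right has 2 {28, 15}.
          Root 28: left subtree has 0 nodes { }, right has 1 {15}.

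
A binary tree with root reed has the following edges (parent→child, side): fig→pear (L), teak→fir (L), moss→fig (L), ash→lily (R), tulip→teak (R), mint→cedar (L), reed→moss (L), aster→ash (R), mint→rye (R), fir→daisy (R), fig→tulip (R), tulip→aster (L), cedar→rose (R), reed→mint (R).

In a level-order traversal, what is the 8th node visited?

tulip

Level-order visits nodes level by level from the root, left to right within each level.
Level 0: reed
Level 1: moss, mint
Level 2: fig, cedar, rye
Level 3: pear, tulip, rose
Level 4: aster, teak
Level 5: ash, fir
Level 6: lily, daisy
Full level-order sequence: reed, moss, mint, fig, cedar, rye, pear, tulip, rose, aster, teak, ash, fir, lily, daisy.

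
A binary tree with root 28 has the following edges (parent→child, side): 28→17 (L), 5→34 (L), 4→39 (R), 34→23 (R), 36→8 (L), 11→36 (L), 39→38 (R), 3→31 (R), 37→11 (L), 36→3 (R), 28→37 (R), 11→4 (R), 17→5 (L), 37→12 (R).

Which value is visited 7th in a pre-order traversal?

11

Pre-order visits the node, then its left subtree, then its right subtree.
Visit 28.
At 28: go left to 17.
  Visit 17.
  At 17: go left to 5.
    Visit 5.
    At 5: go left to 34.
      Visit 34.
      At 34: no left child.
      At 34: go right to 23.
        23 is a leaf — visit 23.
    At 5: no right child.
  At 17: no right child.
At 28: go right to 37.
  Visit 37.
  At 37: go left to 11.
    Visit 11.
    At 11: go left to 36.
      Visit 36.
      At 36: go left to 8.
        8 is a leaf — visit 8.
      At 36: go right to 3.
        Visit 3.
        At 3: no left child.
        At 3: go right to 31.
          31 is a leaf — visit 31.
    At 11: go right to 4.
      Visit 4.
      At 4: no left child.
      At 4: go right to 39.
        Visit 39.
        At 39: no left child.
        At 39: go right to 38.
          38 is a leaf — visit 38.
  At 37: go right to 12.
    12 is a leaf — visit 12.
Full pre-order sequence: 28, 17, 5, 34, 23, 37, 11, 36, 8, 3, 31, 4, 39, 38, 12.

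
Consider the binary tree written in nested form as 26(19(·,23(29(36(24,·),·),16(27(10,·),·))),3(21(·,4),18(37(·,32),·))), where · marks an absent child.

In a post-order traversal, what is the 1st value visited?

24

Post-order visits the left subtree, then the right subtree, then the node.
At 26: go left to 19.
  At 19: no left child.
  At 19: go right to 23.
    At 23: go left to 29.
      At 29: go left to 36.
        At 36: go left to 24.
          24 is a leaf — visit 24.
        At 36: no right child.
        Visit 36.
      At 29: no right child.
      Visit 29.
    At 23: go right to 16.
      At 16: go left to 27.
        At 27: go left to 10.
          10 is a leaf — visit 10.
        At 27: no right child.
        Visit 27.
      At 16: no right child.
      Visit 16.
    Visit 23.
  Visit 19.
At 26: go right to 3.
  At 3: go left to 21.
    At 21: no left child.
    At 21: go right to 4.
      4 is a leaf — visit 4.
    Visit 21.
  At 3: go right to 18.
    At 18: go left to 37.
      At 37: no left child.
      At 37: go right to 32.
        32 is a leaf — visit 32.
      Visit 37.
    At 18: no right child.
    Visit 18.
  Visit 3.
Visit 26.
Full post-order sequence: 24, 36, 29, 10, 27, 16, 23, 19, 4, 21, 32, 37, 18, 3, 26.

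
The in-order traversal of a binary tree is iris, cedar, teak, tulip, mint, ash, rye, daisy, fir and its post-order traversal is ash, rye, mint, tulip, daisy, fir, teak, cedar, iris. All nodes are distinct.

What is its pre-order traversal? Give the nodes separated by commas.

The last element of post-order is the root; it splits in-order into left and right subtrees.
Root iris: left subtree has 0 nodes { }, right has 8 {cedar, teak, tulip, mint, ash, rye, daisy, fir}.
  Root cedar: left subtree has 0 nodes { }, right has 7 {teak, tulip, mint, ash, rye, daisy, fir}.
    Root teak: left subtree has 0 nodes { }, right has 6 {tulip, mint, ash, rye, daisy, fir}.
      Root fir: left subtree has 5 nodes {tulip, mint, ash, rye, daisy}, right has 0 { }.
        Root daisy: left subtree has 4 nodes {tulip, mint, ash, rye}, right has 0 { }.
          Root tulip: left subtree has 0 nodes { }, right has 3 {mint, ash, rye}.
            Root mint: left subtree has 0 nodes { }, right has 2 {ash, rye}.
              Root rye: left subtree has 1 node {ash}, right has 0 { }.

iris, cedar, teak, fir, daisy, tulip, mint, rye, ash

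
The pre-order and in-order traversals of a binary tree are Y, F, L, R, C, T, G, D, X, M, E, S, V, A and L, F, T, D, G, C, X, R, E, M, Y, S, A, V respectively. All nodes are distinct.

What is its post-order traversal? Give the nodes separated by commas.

The first element of pre-order is the root; it splits in-order into left and right subtrees.
Root Y: left subtree has 10 nodes {L, F, T, D, G, C, X, R, E, M}, right has 3 {S, A, V}.
  Root F: left subtree has 1 node {L}, right has 8 {T, D, G, C, X, R, E, M}.
    Root R: left subtree has 5 nodes {T, D, G, C, X}, right has 2 {E, M}.
      Root C: left subtree has 3 nodes {T, D, G}, right has 1 {X}.
        Root T: left subtree has 0 nodes { }, right has 2 {D, G}.
          Root G: left subtree has 1 node {D}, right has 0 { }.
      Root M: left subtree has 1 node {E}, right has 0 { }.
  Root S: left subtree has 0 nodes { }, right has 2 {A, V}.
    Root V: left subtree has 1 node {A}, right has 0 { }.

L, D, G, T, X, C, E, M, R, F, A, V, S, Y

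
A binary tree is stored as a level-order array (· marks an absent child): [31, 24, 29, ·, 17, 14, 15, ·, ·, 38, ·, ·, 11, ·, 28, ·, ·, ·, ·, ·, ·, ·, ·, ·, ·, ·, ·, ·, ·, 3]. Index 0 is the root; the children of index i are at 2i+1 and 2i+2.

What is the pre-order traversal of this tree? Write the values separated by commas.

Pre-order visits the node, then its left subtree, then its right subtree.
Visit 31.
At 31: go left to 24.
  Visit 24.
  At 24: no left child.
  At 24: go right to 17.
    Visit 17.
    At 17: go left to 38.
      38 is a leaf — visit 38.
    At 17: no right child.
At 31: go right to 29.
  Visit 29.
  At 29: go left to 14.
    Visit 14.
    At 14: no left child.
    At 14: go right to 11.
      11 is a leaf — visit 11.
  At 29: go right to 15.
    Visit 15.
    At 15: no left child.
    At 15: go right to 28.
      Visit 28.
      At 28: go left to 3.
        3 is a leaf — visit 3.
      At 28: no right child.

31, 24, 17, 38, 29, 14, 11, 15, 28, 3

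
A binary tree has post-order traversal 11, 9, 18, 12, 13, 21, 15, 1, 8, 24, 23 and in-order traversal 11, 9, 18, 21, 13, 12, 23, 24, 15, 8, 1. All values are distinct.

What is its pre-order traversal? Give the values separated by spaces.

The last element of post-order is the root; it splits in-order into left and right subtrees.
Root 23: left subtree has 6 nodes {11, 9, 18, 21, 13, 12}, right has 4 {24, 15, 8, 1}.
  Root 21: left subtree has 3 nodes {11, 9, 18}, right has 2 {13, 12}.
    Root 18: left subtree has 2 nodes {11, 9}, right has 0 { }.
      Root 9: left subtree has 1 node {11}, right has 0 { }.
    Root 13: left subtree has 0 nodes { }, right has 1 {12}.
  Root 24: left subtree has 0 nodes { }, right has 3 {15, 8, 1}.
    Root 8: left subtree has 1 node {15}, right has 1 {1}.

23 21 18 9 11 13 12 24 8 15 1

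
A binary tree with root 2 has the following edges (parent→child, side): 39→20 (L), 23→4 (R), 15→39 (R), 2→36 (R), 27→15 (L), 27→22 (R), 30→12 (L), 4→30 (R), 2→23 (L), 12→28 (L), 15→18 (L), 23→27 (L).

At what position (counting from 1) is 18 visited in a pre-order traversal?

5

Pre-order visits the node, then its left subtree, then its right subtree.
Visit 2.
At 2: go left to 23.
  Visit 23.
  At 23: go left to 27.
    Visit 27.
    At 27: go left to 15.
      Visit 15.
      At 15: go left to 18.
        18 is a leaf — visit 18.
      At 15: go right to 39.
        Visit 39.
        At 39: go left to 20.
          20 is a leaf — visit 20.
        At 39: no right child.
    At 27: go right to 22.
      22 is a leaf — visit 22.
  At 23: go right to 4.
    Visit 4.
    At 4: no left child.
    At 4: go right to 30.
      Visit 30.
      At 30: go left to 12.
        Visit 12.
        At 12: go left to 28.
          28 is a leaf — visit 28.
        At 12: no right child.
      At 30: no right child.
At 2: go right to 36.
  36 is a leaf — visit 36.
Full pre-order sequence: 2, 23, 27, 15, 18, 39, 20, 22, 4, 30, 12, 28, 36.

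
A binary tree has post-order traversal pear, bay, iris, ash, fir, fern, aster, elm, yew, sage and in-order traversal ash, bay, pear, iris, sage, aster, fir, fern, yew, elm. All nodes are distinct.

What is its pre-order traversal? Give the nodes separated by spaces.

sage ash iris bay pear yew aster fern fir elm

The last element of post-order is the root; it splits in-order into left and right subtrees.
Root sage: left subtree has 4 nodes {ash, bay, pear, iris}, right has 5 {aster, fir, fern, yew, elm}.
  Root ash: left subtree has 0 nodes { }, right has 3 {bay, pear, iris}.
    Root iris: left subtree has 2 nodes {bay, pear}, right has 0 { }.
      Root bay: left subtree has 0 nodes { }, right has 1 {pear}.
  Root yew: left subtree has 3 nodes {aster, fir, fern}, right has 1 {elm}.
    Root aster: left subtree has 0 nodes { }, right has 2 {fir, fern}.
      Root fern: left subtree has 1 node {fir}, right has 0 { }.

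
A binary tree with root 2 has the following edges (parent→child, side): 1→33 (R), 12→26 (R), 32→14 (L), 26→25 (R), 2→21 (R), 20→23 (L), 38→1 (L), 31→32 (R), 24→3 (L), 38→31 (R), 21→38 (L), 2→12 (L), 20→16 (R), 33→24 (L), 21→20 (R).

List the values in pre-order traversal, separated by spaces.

Pre-order visits the node, then its left subtree, then its right subtree.
Visit 2.
At 2: go left to 12.
  Visit 12.
  At 12: no left child.
  At 12: go right to 26.
    Visit 26.
    At 26: no left child.
    At 26: go right to 25.
      25 is a leaf — visit 25.
At 2: go right to 21.
  Visit 21.
  At 21: go left to 38.
    Visit 38.
    At 38: go left to 1.
      Visit 1.
      At 1: no left child.
      At 1: go right to 33.
        Visit 33.
        At 33: go left to 24.
          Visit 24.
          At 24: go left to 3.
            3 is a leaf — visit 3.
          At 24: no right child.
        At 33: no right child.
    At 38: go right to 31.
      Visit 31.
      At 31: no left child.
      At 31: go right to 32.
        Visit 32.
        At 32: go left to 14.
          14 is a leaf — visit 14.
        At 32: no right child.
  At 21: go right to 20.
    Visit 20.
    At 20: go left to 23.
      23 is a leaf — visit 23.
    At 20: go right to 16.
      16 is a leaf — visit 16.

2 12 26 25 21 38 1 33 24 3 31 32 14 20 23 16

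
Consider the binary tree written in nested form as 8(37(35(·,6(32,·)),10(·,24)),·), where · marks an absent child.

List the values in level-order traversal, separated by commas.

8, 37, 35, 10, 6, 24, 32

Level-order visits nodes level by level from the root, left to right within each level.
Level 0: 8
Level 1: 37
Level 2: 35, 10
Level 3: 6, 24
Level 4: 32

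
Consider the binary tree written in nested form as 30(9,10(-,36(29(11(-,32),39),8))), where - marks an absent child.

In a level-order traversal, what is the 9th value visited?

32

Level-order visits nodes level by level from the root, left to right within each level.
Level 0: 30
Level 1: 9, 10
Level 2: 36
Level 3: 29, 8
Level 4: 11, 39
Level 5: 32
Full level-order sequence: 30, 9, 10, 36, 29, 8, 11, 39, 32.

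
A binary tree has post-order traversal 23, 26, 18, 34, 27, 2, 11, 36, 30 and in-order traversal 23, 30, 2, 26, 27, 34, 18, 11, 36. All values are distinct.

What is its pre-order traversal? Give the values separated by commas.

30, 23, 36, 11, 2, 27, 26, 34, 18

The last element of post-order is the root; it splits in-order into left and right subtrees.
Root 30: left subtree has 1 node {23}, right has 7 {2, 26, 27, 34, 18, 11, 36}.
  Root 36: left subtree has 6 nodes {2, 26, 27, 34, 18, 11}, right has 0 { }.
    Root 11: left subtree has 5 nodes {2, 26, 27, 34, 18}, right has 0 { }.
      Root 2: left subtree has 0 nodes { }, right has 4 {26, 27, 34, 18}.
        Root 27: left subtree has 1 node {26}, right has 2 {34, 18}.
          Root 34: left subtree has 0 nodes { }, right has 1 {18}.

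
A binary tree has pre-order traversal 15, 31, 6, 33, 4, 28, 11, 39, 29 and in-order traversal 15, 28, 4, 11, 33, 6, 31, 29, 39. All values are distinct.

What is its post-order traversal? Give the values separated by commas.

The first element of pre-order is the root; it splits in-order into left and right subtrees.
Root 15: left subtree has 0 nodes { }, right has 8 {28, 4, 11, 33, 6, 31, 29, 39}.
  Root 31: left subtree has 5 nodes {28, 4, 11, 33, 6}, right has 2 {29, 39}.
    Root 6: left subtree has 4 nodes {28, 4, 11, 33}, right has 0 { }.
      Root 33: left subtree has 3 nodes {28, 4, 11}, right has 0 { }.
        Root 4: left subtree has 1 node {28}, right has 1 {11}.
    Root 39: left subtree has 1 node {29}, right has 0 { }.

28, 11, 4, 33, 6, 29, 39, 31, 15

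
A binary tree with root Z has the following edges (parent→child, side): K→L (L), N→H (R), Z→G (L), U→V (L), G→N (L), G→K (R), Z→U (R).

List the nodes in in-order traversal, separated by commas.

In-order visits the left subtree, then the node, then the right subtree.
At Z: go left to G.
  At G: go left to N.
    At N: no left child.
    Visit N.
    At N: go right to H.
      H is a leaf — visit H.
  Visit G.
  At G: go right to K.
    At K: go left to L.
      L is a leaf — visit L.
    Visit K.
    At K: no right child.
Visit Z.
At Z: go right to U.
  At U: go left to V.
    V is a leaf — visit V.
  Visit U.
  At U: no right child.

N, H, G, L, K, Z, V, U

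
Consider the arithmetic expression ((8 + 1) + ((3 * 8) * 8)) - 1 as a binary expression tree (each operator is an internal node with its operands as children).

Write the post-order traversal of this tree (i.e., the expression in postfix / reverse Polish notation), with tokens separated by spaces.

8 1 + 3 8 * 8 * + 1 -

Post-order on an expression tree gives postfix notation: for each operator, emit left operand, right operand, then the operator.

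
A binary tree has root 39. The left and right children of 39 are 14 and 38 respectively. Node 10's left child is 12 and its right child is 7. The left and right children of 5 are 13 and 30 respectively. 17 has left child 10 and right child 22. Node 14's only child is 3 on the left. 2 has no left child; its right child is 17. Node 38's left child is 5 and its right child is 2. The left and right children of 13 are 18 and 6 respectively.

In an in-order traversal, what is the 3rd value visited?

39

In-order visits the left subtree, then the node, then the right subtree.
At 39: go left to 14.
  At 14: go left to 3.
    3 is a leaf — visit 3.
  Visit 14.
  At 14: no right child.
Visit 39.
At 39: go right to 38.
  At 38: go left to 5.
    At 5: go left to 13.
      At 13: go left to 18.
        18 is a leaf — visit 18.
      Visit 13.
      At 13: go right to 6.
        6 is a leaf — visit 6.
    Visit 5.
    At 5: go right to 30.
      30 is a leaf — visit 30.
  Visit 38.
  At 38: go right to 2.
    At 2: no left child.
    Visit 2.
    At 2: go right to 17.
      At 17: go left to 10.
        At 10: go left to 12.
          12 is a leaf — visit 12.
        Visit 10.
        At 10: go right to 7.
          7 is a leaf — visit 7.
      Visit 17.
      At 17: go right to 22.
        22 is a leaf — visit 22.
Full in-order sequence: 3, 14, 39, 18, 13, 6, 5, 30, 38, 2, 12, 10, 7, 17, 22.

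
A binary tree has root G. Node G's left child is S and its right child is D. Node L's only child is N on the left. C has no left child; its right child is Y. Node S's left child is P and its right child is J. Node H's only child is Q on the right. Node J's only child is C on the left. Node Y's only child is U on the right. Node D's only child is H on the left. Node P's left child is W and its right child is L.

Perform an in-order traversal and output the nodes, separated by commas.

In-order visits the left subtree, then the node, then the right subtree.
At G: go left to S.
  At S: go left to P.
    At P: go left to W.
      W is a leaf — visit W.
    Visit P.
    At P: go right to L.
      At L: go left to N.
        N is a leaf — visit N.
      Visit L.
      At L: no right child.
  Visit S.
  At S: go right to J.
    At J: go left to C.
      At C: no left child.
      Visit C.
      At C: go right to Y.
        At Y: no left child.
        Visit Y.
        At Y: go right to U.
          U is a leaf — visit U.
    Visit J.
    At J: no right child.
Visit G.
At G: go right to D.
  At D: go left to H.
    At H: no left child.
    Visit H.
    At H: go right to Q.
      Q is a leaf — visit Q.
  Visit D.
  At D: no right child.

W, P, N, L, S, C, Y, U, J, G, H, Q, D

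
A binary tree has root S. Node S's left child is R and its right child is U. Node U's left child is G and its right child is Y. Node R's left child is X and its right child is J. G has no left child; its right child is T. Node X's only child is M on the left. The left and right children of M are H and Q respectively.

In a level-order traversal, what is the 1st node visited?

Level-order visits nodes level by level from the root, left to right within each level.
Level 0: S
Level 1: R, U
Level 2: X, J, G, Y
Level 3: M, T
Level 4: H, Q
Full level-order sequence: S, R, U, X, J, G, Y, M, T, H, Q.

S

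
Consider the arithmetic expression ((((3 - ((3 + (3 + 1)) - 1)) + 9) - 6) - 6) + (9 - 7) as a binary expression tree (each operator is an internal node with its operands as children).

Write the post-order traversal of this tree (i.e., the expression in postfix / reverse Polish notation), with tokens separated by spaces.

Post-order on an expression tree gives postfix notation: for each operator, emit left operand, right operand, then the operator.

3 3 3 1 + + 1 - - 9 + 6 - 6 - 9 7 - +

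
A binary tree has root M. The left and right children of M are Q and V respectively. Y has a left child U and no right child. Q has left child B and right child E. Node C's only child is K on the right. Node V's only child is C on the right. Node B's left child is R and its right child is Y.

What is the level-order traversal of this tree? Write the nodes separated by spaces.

Level-order visits nodes level by level from the root, left to right within each level.
Level 0: M
Level 1: Q, V
Level 2: B, E, C
Level 3: R, Y, K
Level 4: U

M Q V B E C R Y K U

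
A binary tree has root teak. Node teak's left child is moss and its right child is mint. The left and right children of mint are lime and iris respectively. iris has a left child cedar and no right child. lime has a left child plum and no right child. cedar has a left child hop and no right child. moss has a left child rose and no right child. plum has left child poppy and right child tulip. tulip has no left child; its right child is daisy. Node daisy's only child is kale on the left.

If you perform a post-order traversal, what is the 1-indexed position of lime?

8

Post-order visits the left subtree, then the right subtree, then the node.
At teak: go left to moss.
  At moss: go left to rose.
    rose is a leaf — visit rose.
  At moss: no right child.
  Visit moss.
At teak: go right to mint.
  At mint: go left to lime.
    At lime: go left to plum.
      At plum: go left to poppy.
        poppy is a leaf — visit poppy.
      At plum: go right to tulip.
        At tulip: no left child.
        At tulip: go right to daisy.
          At daisy: go left to kale.
            kale is a leaf — visit kale.
          At daisy: no right child.
          Visit daisy.
        Visit tulip.
      Visit plum.
    At lime: no right child.
    Visit lime.
  At mint: go right to iris.
    At iris: go left to cedar.
      At cedar: go left to hop.
        hop is a leaf — visit hop.
      At cedar: no right child.
      Visit cedar.
    At iris: no right child.
    Visit iris.
  Visit mint.
Visit teak.
Full post-order sequence: rose, moss, poppy, kale, daisy, tulip, plum, lime, hop, cedar, iris, mint, teak.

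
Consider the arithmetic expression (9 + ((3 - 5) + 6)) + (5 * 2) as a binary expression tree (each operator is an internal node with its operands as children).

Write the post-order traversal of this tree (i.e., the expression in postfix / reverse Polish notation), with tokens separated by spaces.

Post-order on an expression tree gives postfix notation: for each operator, emit left operand, right operand, then the operator.

9 3 5 - 6 + + 5 2 * +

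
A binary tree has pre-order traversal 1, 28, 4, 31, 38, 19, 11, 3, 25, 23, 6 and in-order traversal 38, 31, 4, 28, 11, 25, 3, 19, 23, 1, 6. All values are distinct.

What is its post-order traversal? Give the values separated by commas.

38, 31, 4, 25, 3, 11, 23, 19, 28, 6, 1

The first element of pre-order is the root; it splits in-order into left and right subtrees.
Root 1: left subtree has 9 nodes {38, 31, 4, 28, 11, 25, 3, 19, 23}, right has 1 {6}.
  Root 28: left subtree has 3 nodes {38, 31, 4}, right has 5 {11, 25, 3, 19, 23}.
    Root 4: left subtree has 2 nodes {38, 31}, right has 0 { }.
      Root 31: left subtree has 1 node {38}, right has 0 { }.
    Root 19: left subtree has 3 nodes {11, 25, 3}, right has 1 {23}.
      Root 11: left subtree has 0 nodes { }, right has 2 {25, 3}.
        Root 3: left subtree has 1 node {25}, right has 0 { }.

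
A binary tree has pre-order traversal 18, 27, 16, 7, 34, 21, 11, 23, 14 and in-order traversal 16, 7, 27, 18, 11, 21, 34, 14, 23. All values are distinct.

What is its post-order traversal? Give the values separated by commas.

7, 16, 27, 11, 21, 14, 23, 34, 18

The first element of pre-order is the root; it splits in-order into left and right subtrees.
Root 18: left subtree has 3 nodes {16, 7, 27}, right has 5 {11, 21, 34, 14, 23}.
  Root 27: left subtree has 2 nodes {16, 7}, right has 0 { }.
    Root 16: left subtree has 0 nodes { }, right has 1 {7}.
  Root 34: left subtree has 2 nodes {11, 21}, right has 2 {14, 23}.
    Root 21: left subtree has 1 node {11}, right has 0 { }.
    Root 23: left subtree has 1 node {14}, right has 0 { }.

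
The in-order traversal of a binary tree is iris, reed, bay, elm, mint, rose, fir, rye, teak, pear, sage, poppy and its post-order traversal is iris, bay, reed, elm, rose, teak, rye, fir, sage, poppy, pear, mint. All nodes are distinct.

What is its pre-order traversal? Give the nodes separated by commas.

The last element of post-order is the root; it splits in-order into left and right subtrees.
Root mint: left subtree has 4 nodes {iris, reed, bay, elm}, right has 7 {rose, fir, rye, teak, pear, sage, poppy}.
  Root elm: left subtree has 3 nodes {iris, reed, bay}, right has 0 { }.
    Root reed: left subtree has 1 node {iris}, right has 1 {bay}.
  Root pear: left subtree has 4 nodes {rose, fir, rye, teak}, right has 2 {sage, poppy}.
    Root fir: left subtree has 1 node {rose}, right has 2 {rye, teak}.
      Root rye: left subtree has 0 nodes { }, right has 1 {teak}.
    Root poppy: left subtree has 1 node {sage}, right has 0 { }.

mint, elm, reed, iris, bay, pear, fir, rose, rye, teak, poppy, sage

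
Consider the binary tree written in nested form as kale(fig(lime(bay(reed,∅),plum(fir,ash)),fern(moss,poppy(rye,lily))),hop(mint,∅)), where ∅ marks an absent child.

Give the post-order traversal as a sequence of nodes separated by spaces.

reed bay fir ash plum lime moss rye lily poppy fern fig mint hop kale

Post-order visits the left subtree, then the right subtree, then the node.
At kale: go left to fig.
  At fig: go left to lime.
    At lime: go left to bay.
      At bay: go left to reed.
        reed is a leaf — visit reed.
      At bay: no right child.
      Visit bay.
    At lime: go right to plum.
      At plum: go left to fir.
        fir is a leaf — visit fir.
      At plum: go right to ash.
        ash is a leaf — visit ash.
      Visit plum.
    Visit lime.
  At fig: go right to fern.
    At fern: go left to moss.
      moss is a leaf — visit moss.
    At fern: go right to poppy.
      At poppy: go left to rye.
        rye is a leaf — visit rye.
      At poppy: go right to lily.
        lily is a leaf — visit lily.
      Visit poppy.
    Visit fern.
  Visit fig.
At kale: go right to hop.
  At hop: go left to mint.
    mint is a leaf — visit mint.
  At hop: no right child.
  Visit hop.
Visit kale.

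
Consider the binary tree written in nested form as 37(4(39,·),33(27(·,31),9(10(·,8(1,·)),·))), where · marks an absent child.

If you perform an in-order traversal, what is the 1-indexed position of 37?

3

In-order visits the left subtree, then the node, then the right subtree.
At 37: go left to 4.
  At 4: go left to 39.
    39 is a leaf — visit 39.
  Visit 4.
  At 4: no right child.
Visit 37.
At 37: go right to 33.
  At 33: go left to 27.
    At 27: no left child.
    Visit 27.
    At 27: go right to 31.
      31 is a leaf — visit 31.
  Visit 33.
  At 33: go right to 9.
    At 9: go left to 10.
      At 10: no left child.
      Visit 10.
      At 10: go right to 8.
        At 8: go left to 1.
          1 is a leaf — visit 1.
        Visit 8.
        At 8: no right child.
    Visit 9.
    At 9: no right child.
Full in-order sequence: 39, 4, 37, 27, 31, 33, 10, 1, 8, 9.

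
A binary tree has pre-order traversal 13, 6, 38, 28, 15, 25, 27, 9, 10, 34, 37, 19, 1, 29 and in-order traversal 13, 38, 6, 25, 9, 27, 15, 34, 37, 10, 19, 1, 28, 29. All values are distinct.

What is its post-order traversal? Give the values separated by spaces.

The first element of pre-order is the root; it splits in-order into left and right subtrees.
Root 13: left subtree has 0 nodes { }, right has 13 {38, 6, 25, 9, 27, 15, 34, 37, 10, 19, 1, 28, 29}.
  Root 6: left subtree has 1 node {38}, right has 11 {25, 9, 27, 15, 34, 37, 10, 19, 1, 28, 29}.
    Root 28: left subtree has 9 nodes {25, 9, 27, 15, 34, 37, 10, 19, 1}, right has 1 {29}.
      Root 15: left subtree has 3 nodes {25, 9, 27}, right has 5 {34, 37, 10, 19, 1}.
        Root 25: left subtree has 0 nodes { }, right has 2 {9, 27}.
          Root 27: left subtree has 1 node {9}, right has 0 { }.
        Root 10: left subtree has 2 nodes {34, 37}, right has 2 {19, 1}.
          Root 34: left subtree has 0 nodes { }, right has 1 {37}.
          Root 19: left subtree has 0 nodes { }, right has 1 {1}.

38 9 27 25 37 34 1 19 10 15 29 28 6 13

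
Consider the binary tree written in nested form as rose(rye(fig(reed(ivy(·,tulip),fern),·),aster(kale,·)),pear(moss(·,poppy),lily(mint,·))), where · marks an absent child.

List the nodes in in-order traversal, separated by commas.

ivy, tulip, reed, fern, fig, rye, kale, aster, rose, moss, poppy, pear, mint, lily

In-order visits the left subtree, then the node, then the right subtree.
At rose: go left to rye.
  At rye: go left to fig.
    At fig: go left to reed.
      At reed: go left to ivy.
        At ivy: no left child.
        Visit ivy.
        At ivy: go right to tulip.
          tulip is a leaf — visit tulip.
      Visit reed.
      At reed: go right to fern.
        fern is a leaf — visit fern.
    Visit fig.
    At fig: no right child.
  Visit rye.
  At rye: go right to aster.
    At aster: go left to kale.
      kale is a leaf — visit kale.
    Visit aster.
    At aster: no right child.
Visit rose.
At rose: go right to pear.
  At pear: go left to moss.
    At moss: no left child.
    Visit moss.
    At moss: go right to poppy.
      poppy is a leaf — visit poppy.
  Visit pear.
  At pear: go right to lily.
    At lily: go left to mint.
      mint is a leaf — visit mint.
    Visit lily.
    At lily: no right child.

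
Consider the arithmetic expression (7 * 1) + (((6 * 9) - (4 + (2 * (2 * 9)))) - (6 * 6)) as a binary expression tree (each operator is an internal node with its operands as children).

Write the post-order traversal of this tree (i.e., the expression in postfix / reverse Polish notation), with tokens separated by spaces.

7 1 * 6 9 * 4 2 2 9 * * + - 6 6 * - +

Post-order on an expression tree gives postfix notation: for each operator, emit left operand, right operand, then the operator.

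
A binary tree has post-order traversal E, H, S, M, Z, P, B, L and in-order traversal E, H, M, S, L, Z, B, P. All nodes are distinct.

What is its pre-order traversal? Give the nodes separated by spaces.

The last element of post-order is the root; it splits in-order into left and right subtrees.
Root L: left subtree has 4 nodes {E, H, M, S}, right has 3 {Z, B, P}.
  Root M: left subtree has 2 nodes {E, H}, right has 1 {S}.
    Root H: left subtree has 1 node {E}, right has 0 { }.
  Root B: left subtree has 1 node {Z}, right has 1 {P}.

L M H E S B Z P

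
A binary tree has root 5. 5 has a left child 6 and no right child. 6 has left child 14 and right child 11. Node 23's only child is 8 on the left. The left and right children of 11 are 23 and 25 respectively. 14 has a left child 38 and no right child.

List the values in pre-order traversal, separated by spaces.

Pre-order visits the node, then its left subtree, then its right subtree.
Visit 5.
At 5: go left to 6.
  Visit 6.
  At 6: go left to 14.
    Visit 14.
    At 14: go left to 38.
      38 is a leaf — visit 38.
    At 14: no right child.
  At 6: go right to 11.
    Visit 11.
    At 11: go left to 23.
      Visit 23.
      At 23: go left to 8.
        8 is a leaf — visit 8.
      At 23: no right child.
    At 11: go right to 25.
      25 is a leaf — visit 25.
At 5: no right child.

5 6 14 38 11 23 8 25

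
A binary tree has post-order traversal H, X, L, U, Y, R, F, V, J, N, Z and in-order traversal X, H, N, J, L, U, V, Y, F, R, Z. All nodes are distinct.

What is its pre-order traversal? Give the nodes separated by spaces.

The last element of post-order is the root; it splits in-order into left and right subtrees.
Root Z: left subtree has 10 nodes {X, H, N, J, L, U, V, Y, F, R}, right has 0 { }.
  Root N: left subtree has 2 nodes {X, H}, right has 7 {J, L, U, V, Y, F, R}.
    Root X: left subtree has 0 nodes { }, right has 1 {H}.
    Root J: left subtree has 0 nodes { }, right has 6 {L, U, V, Y, F, R}.
      Root V: left subtree has 2 nodes {L, U}, right has 3 {Y, F, R}.
        Root U: left subtree has 1 node {L}, right has 0 { }.
        Root F: left subtree has 1 node {Y}, right has 1 {R}.

Z N X H J V U L F Y R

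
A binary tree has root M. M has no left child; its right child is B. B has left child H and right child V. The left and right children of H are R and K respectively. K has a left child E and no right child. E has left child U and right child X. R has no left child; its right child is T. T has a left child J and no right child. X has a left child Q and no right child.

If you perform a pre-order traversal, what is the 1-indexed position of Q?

11

Pre-order visits the node, then its left subtree, then its right subtree.
Visit M.
At M: no left child.
At M: go right to B.
  Visit B.
  At B: go left to H.
    Visit H.
    At H: go left to R.
      Visit R.
      At R: no left child.
      At R: go right to T.
        Visit T.
        At T: go left to J.
          J is a leaf — visit J.
        At T: no right child.
    At H: go right to K.
      Visit K.
      At K: go left to E.
        Visit E.
        At E: go left to U.
          U is a leaf — visit U.
        At E: go right to X.
          Visit X.
          At X: go left to Q.
            Q is a leaf — visit Q.
          At X: no right child.
      At K: no right child.
  At B: go right to V.
    V is a leaf — visit V.
Full pre-order sequence: M, B, H, R, T, J, K, E, U, X, Q, V.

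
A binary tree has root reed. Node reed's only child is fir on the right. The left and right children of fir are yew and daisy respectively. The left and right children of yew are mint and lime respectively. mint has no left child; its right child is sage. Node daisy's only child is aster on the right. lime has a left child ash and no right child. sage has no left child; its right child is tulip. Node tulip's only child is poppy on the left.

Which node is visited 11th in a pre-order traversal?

Pre-order visits the node, then its left subtree, then its right subtree.
Visit reed.
At reed: no left child.
At reed: go right to fir.
  Visit fir.
  At fir: go left to yew.
    Visit yew.
    At yew: go left to mint.
      Visit mint.
      At mint: no left child.
      At mint: go right to sage.
        Visit sage.
        At sage: no left child.
        At sage: go right to tulip.
          Visit tulip.
          At tulip: go left to poppy.
            poppy is a leaf — visit poppy.
          At tulip: no right child.
    At yew: go right to lime.
      Visit lime.
      At lime: go left to ash.
        ash is a leaf — visit ash.
      At lime: no right child.
  At fir: go right to daisy.
    Visit daisy.
    At daisy: no left child.
    At daisy: go right to aster.
      aster is a leaf — visit aster.
Full pre-order sequence: reed, fir, yew, mint, sage, tulip, poppy, lime, ash, daisy, aster.

aster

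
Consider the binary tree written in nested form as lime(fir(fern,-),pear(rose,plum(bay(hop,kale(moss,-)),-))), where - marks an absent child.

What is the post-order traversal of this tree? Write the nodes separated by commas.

fern, fir, rose, hop, moss, kale, bay, plum, pear, lime

Post-order visits the left subtree, then the right subtree, then the node.
At lime: go left to fir.
  At fir: go left to fern.
    fern is a leaf — visit fern.
  At fir: no right child.
  Visit fir.
At lime: go right to pear.
  At pear: go left to rose.
    rose is a leaf — visit rose.
  At pear: go right to plum.
    At plum: go left to bay.
      At bay: go left to hop.
        hop is a leaf — visit hop.
      At bay: go right to kale.
        At kale: go left to moss.
          moss is a leaf — visit moss.
        At kale: no right child.
        Visit kale.
      Visit bay.
    At plum: no right child.
    Visit plum.
  Visit pear.
Visit lime.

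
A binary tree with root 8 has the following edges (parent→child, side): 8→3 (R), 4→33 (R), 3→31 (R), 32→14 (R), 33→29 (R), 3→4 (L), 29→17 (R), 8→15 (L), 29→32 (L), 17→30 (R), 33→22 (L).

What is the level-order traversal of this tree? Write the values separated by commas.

Level-order visits nodes level by level from the root, left to right within each level.
Level 0: 8
Level 1: 15, 3
Level 2: 4, 31
Level 3: 33
Level 4: 22, 29
Level 5: 32, 17
Level 6: 14, 30

8, 15, 3, 4, 31, 33, 22, 29, 32, 17, 14, 30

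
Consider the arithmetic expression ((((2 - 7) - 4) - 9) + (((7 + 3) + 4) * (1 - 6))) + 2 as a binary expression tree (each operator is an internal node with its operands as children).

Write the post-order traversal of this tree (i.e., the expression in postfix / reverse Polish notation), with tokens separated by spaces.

Post-order on an expression tree gives postfix notation: for each operator, emit left operand, right operand, then the operator.

2 7 - 4 - 9 - 7 3 + 4 + 1 6 - * + 2 +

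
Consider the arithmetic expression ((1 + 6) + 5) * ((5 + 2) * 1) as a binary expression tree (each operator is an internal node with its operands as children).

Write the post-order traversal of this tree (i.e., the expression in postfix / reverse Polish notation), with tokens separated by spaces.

1 6 + 5 + 5 2 + 1 * *

Post-order on an expression tree gives postfix notation: for each operator, emit left operand, right operand, then the operator.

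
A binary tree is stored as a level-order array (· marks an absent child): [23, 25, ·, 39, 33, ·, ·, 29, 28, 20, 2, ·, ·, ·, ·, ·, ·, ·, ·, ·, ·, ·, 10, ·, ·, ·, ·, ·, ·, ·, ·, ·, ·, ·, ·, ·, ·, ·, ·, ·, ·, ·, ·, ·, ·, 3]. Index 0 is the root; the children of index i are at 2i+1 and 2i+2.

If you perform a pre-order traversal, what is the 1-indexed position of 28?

5

Pre-order visits the node, then its left subtree, then its right subtree.
Visit 23.
At 23: go left to 25.
  Visit 25.
  At 25: go left to 39.
    Visit 39.
    At 39: go left to 29.
      29 is a leaf — visit 29.
    At 39: go right to 28.
      28 is a leaf — visit 28.
  At 25: go right to 33.
    Visit 33.
    At 33: go left to 20.
      20 is a leaf — visit 20.
    At 33: go right to 2.
      Visit 2.
      At 2: no left child.
      At 2: go right to 10.
        Visit 10.
        At 10: go left to 3.
          3 is a leaf — visit 3.
        At 10: no right child.
At 23: no right child.
Full pre-order sequence: 23, 25, 39, 29, 28, 33, 20, 2, 10, 3.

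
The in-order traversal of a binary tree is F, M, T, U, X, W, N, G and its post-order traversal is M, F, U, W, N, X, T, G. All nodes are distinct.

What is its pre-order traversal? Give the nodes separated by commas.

The last element of post-order is the root; it splits in-order into left and right subtrees.
Root G: left subtree has 7 nodes {F, M, T, U, X, W, N}, right has 0 { }.
  Root T: left subtree has 2 nodes {F, M}, right has 4 {U, X, W, N}.
    Root F: left subtree has 0 nodes { }, right has 1 {M}.
    Root X: left subtree has 1 node {U}, right has 2 {W, N}.
      Root N: left subtree has 1 node {W}, right has 0 { }.

G, T, F, M, X, U, N, W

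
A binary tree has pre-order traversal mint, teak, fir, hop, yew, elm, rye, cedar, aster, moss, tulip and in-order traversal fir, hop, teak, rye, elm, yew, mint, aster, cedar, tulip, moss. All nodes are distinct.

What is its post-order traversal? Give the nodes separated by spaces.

hop fir rye elm yew teak aster tulip moss cedar mint

The first element of pre-order is the root; it splits in-order into left and right subtrees.
Root mint: left subtree has 6 nodes {fir, hop, teak, rye, elm, yew}, right has 4 {aster, cedar, tulip, moss}.
  Root teak: left subtree has 2 nodes {fir, hop}, right has 3 {rye, elm, yew}.
    Root fir: left subtree has 0 nodes { }, right has 1 {hop}.
    Root yew: left subtree has 2 nodes {rye, elm}, right has 0 { }.
      Root elm: left subtree has 1 node {rye}, right has 0 { }.
  Root cedar: left subtree has 1 node {aster}, right has 2 {tulip, moss}.
    Root moss: left subtree has 1 node {tulip}, right has 0 { }.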